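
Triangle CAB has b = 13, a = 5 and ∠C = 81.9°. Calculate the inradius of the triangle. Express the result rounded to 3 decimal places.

r ≈ 2.059

By the law of cosines, c² = a² + b² − 2·a·b·cos C = 175.68, so c ≈ 13.255.
Area = ½·a·b·sin C ≈ 32.176.
Semiperimeter s = (13.255+5+13)/2 = 15.627.
Inradius = area/s = 32.176/15.627 ≈ 2.059.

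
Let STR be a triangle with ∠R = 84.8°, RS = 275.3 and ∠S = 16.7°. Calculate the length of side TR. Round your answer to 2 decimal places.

80.73

The third angle is ∠T = 180° − ∠R − ∠S = 78.50°.
Law of sines: TR = RS·sin S/sin T ≈ 80.731.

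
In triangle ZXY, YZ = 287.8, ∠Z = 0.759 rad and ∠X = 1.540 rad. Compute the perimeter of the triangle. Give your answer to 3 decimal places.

perimeter ≈ 700.864

The third angle is ∠Y = π − ∠Z − ∠X = 0.843 rad.
Law of sines: XY = YZ·sin Z/sin X ≈ 198.16.
Law of sines: ZX = YZ·sin Y/sin X ≈ 214.91.
Semiperimeter s = (198.16+287.8+214.91)/2 = 350.43.
Perimeter = 198.16 + 287.8 + 214.91 = 700.86.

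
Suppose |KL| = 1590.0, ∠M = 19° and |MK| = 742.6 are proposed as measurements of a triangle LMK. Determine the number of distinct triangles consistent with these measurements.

1

|MK|·sin M = 742.6·sin(19°) ≈ 241.8.
Since |KL| ≥ |MK|, exactly one triangle exists.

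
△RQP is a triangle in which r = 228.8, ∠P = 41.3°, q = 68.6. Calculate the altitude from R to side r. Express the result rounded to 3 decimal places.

By the law of cosines, p² = r² + q² − 2·r·q·cos P = 33472, so p ≈ 182.95.
Area = ½·r·q·sin P ≈ 5179.6.
The altitude from R has length 2·area/r ≈ 45.276.

45.276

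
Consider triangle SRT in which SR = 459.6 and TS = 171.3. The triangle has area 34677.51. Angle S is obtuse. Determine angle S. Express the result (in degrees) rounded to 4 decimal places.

From area = ½·TS·SR·sin S, we get sin S = 2·area/(TS·SR) ≈ 0.88093.
Taking the obtuse solution, ∠S ≈ 118.25°.

118.2455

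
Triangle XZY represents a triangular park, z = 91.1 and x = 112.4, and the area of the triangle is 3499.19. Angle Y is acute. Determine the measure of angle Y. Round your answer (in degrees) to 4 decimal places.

From area = ½·x·z·sin Y, we get sin Y = 2·area/(x·z) ≈ 0.68346.
Taking the acute solution, ∠Y ≈ 43.11°.

∠Y ≈ 43.1146°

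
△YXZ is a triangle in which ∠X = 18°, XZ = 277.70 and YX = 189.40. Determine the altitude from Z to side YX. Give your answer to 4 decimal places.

By the law of cosines, ZY² = YX² + XZ² − 2·YX·XZ·cos X = 12945, so ZY ≈ 113.78.
Area = ½·YX·XZ·sin X ≈ 8126.6.
The altitude from Z has length 2·area/YX ≈ 85.814.

h_Z ≈ 85.8140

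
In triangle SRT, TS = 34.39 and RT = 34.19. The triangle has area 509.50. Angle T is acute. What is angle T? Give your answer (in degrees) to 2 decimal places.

From area = ½·RT·TS·sin T, we get sin T = 2·area/(RT·TS) ≈ 0.86665.
Taking the acute solution, ∠T ≈ 60.07°.

∠T ≈ 60.07°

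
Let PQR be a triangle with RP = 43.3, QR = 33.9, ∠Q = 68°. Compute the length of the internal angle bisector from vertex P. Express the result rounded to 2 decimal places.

Law of sines: sin P = QR·sin Q/RP ≈ 0.72590.
Since RP ≥ QR, only the acute value applies: ∠P ≈ 46.54°.
Then ∠R = 180° − ∠Q − ∠P ≈ 65.46°.
Law of sines gives PQ = RP·sin R/sin Q ≈ 42.481.
The bisector from P has length 2·RP·PQ·cos(∠P/2)/(RP+PQ) ≈ 39.397.

t_P ≈ 39.40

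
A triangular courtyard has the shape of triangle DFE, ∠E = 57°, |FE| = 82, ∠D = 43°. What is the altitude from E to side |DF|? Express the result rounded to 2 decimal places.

h_E ≈ 80.75

The third angle is ∠F = 180° − ∠E − ∠D = 80.00°.
Law of sines: |ED| = |FE|·sin F/sin D ≈ 118.41.
Law of sines: |DF| = |FE|·sin E/sin D ≈ 100.84.
Area = ½·|FE|·|ED|·sin E ≈ 4071.5.
The altitude from E has length 2·area/|DF| ≈ 80.754.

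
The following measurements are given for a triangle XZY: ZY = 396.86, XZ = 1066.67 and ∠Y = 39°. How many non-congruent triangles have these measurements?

1

ZY·sin Y = 396.86·sin(39°) ≈ 249.8.
Since XZ ≥ ZY, exactly one triangle exists.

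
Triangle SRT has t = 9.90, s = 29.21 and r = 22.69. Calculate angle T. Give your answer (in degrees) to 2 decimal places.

By the law of cosines, cos T = (s² + r² − t²) / (2·s·r) ≈ 0.95813, so ∠T ≈ 16.64°.

∠T ≈ 16.64°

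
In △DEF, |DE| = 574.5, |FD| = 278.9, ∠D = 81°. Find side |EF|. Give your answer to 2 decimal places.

598.08

By the law of cosines, |EF|² = |FD|² + |DE|² − 2·|FD|·|DE|·cos D = 3.5771e+05, so |EF| ≈ 598.08.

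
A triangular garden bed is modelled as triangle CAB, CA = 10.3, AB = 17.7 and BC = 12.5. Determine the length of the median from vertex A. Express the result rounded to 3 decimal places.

Median from A: ½√(2·CA² + 2·AB² − BC²) ≈ 13.062.

m_A ≈ 13.062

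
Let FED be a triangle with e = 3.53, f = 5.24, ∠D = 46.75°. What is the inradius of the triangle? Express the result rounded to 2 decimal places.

By the law of cosines, d² = f² + e² − 2·f·e·cos D = 14.571, so d ≈ 3.8171.
Area = ½·f·e·sin D ≈ 6.7364.
Semiperimeter s = (5.24+3.53+3.8171)/2 = 6.2936.
Inradius = area/s = 6.7364/6.2936 ≈ 1.0704.

r ≈ 1.07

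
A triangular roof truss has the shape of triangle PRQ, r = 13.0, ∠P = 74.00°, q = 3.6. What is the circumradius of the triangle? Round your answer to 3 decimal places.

By the law of cosines, p² = r² + q² − 2·r·q·cos P = 156.16, so p ≈ 12.496.
Area = ½·r·q·sin P ≈ 22.494.
Circumradius = p/(2 sin P) ≈ 6.5.

6.500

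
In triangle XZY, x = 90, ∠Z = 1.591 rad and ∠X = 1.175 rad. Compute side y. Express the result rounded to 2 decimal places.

35.78

The third angle is ∠Y = π − ∠X − ∠Z = 0.376 rad.
Law of sines: y = x·sin Y/sin X ≈ 35.78.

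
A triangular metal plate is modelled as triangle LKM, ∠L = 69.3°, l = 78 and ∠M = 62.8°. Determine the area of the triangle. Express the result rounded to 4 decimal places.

area ≈ 2146.0325

The third angle is ∠K = 180° − ∠M − ∠L = 47.90°.
Law of sines: k = l·sin K/sin L ≈ 61.868.
Law of sines: m = l·sin M/sin L ≈ 74.162.
Area = ½·l·k·sin M ≈ 2146.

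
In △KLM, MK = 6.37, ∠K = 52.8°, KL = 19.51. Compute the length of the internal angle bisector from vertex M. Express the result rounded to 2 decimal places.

By the law of cosines, LM² = MK² + KL² − 2·MK·KL·cos K = 270.94, so LM ≈ 16.46.
Law of cosines again: cos M = (LM² + MK² − KL²)/(2·LM·MK) ≈ -0.32963, so ∠M ≈ 109.25°.
The bisector from M has length 2·LM·MK·cos(∠M/2)/(LM+MK) ≈ 5.3179.

5.32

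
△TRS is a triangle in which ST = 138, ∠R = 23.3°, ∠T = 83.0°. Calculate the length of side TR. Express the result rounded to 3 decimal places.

334.862

The third angle is ∠S = 180° − ∠T − ∠R = 73.70°.
Law of sines: TR = ST·sin S/sin R ≈ 334.86.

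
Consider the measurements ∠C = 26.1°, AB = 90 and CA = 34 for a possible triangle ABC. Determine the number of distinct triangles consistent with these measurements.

CA·sin C = 34·sin(26.1°) ≈ 14.96.
Since AB ≥ CA, exactly one triangle exists.

1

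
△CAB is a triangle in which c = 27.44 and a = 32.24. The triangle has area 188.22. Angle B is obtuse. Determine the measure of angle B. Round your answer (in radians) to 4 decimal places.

From area = ½·c·a·sin B, we get sin B = 2·area/(c·a) ≈ 0.42552.
Taking the obtuse solution, ∠B ≈ 2.702 rad.

2.7021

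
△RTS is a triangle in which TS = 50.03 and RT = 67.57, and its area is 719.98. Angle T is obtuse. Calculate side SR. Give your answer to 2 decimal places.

From area = ½·RT·TS·sin T, we get sin T = 2·area/(RT·TS) ≈ 0.42596.
Taking the obtuse solution, ∠T ≈ 154.79°.
Law of cosines then gives SR ≈ 114.83.

114.83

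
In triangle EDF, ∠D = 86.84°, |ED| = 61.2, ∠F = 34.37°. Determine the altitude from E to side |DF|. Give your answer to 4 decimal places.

The third angle is ∠E = 180° − ∠D − ∠F = 58.79°.
Law of sines: |DF| = |ED|·sin E/sin F ≈ 92.718.
Law of sines: |FE| = |ED|·sin D/sin F ≈ 108.24.
Area = ½·|ED|·|DF|·sin D ≈ 2832.9.
The altitude from E has length 2·area/|DF| ≈ 61.107.

h_E ≈ 61.1069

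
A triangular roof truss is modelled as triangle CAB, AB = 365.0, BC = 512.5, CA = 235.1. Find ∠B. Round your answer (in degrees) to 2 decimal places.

24.44

By the law of cosines, cos B = (AB² + BC² − CA²) / (2·AB·BC) ≈ 0.91042, so ∠B ≈ 24.44°.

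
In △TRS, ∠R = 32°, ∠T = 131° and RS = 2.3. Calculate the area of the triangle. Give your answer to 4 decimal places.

0.5430

The third angle is ∠S = 180° − ∠T − ∠R = 17.00°.
Law of sines: ST = RS·sin R/sin T ≈ 1.6149.
Law of sines: TR = RS·sin S/sin T ≈ 0.89101.
Area = ½·RS·ST·sin S ≈ 0.54299.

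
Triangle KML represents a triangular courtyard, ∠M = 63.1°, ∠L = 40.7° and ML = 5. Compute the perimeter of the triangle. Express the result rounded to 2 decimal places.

The third angle is ∠K = 180° − ∠M − ∠L = 76.20°.
Law of sines: LK = ML·sin M/sin K ≈ 4.5915.
Law of sines: KM = ML·sin L/sin K ≈ 3.3574.
Semiperimeter s = (5+4.5915+3.3574)/2 = 6.4745.
Perimeter = 5 + 4.5915 + 3.3574 = 12.949.

12.95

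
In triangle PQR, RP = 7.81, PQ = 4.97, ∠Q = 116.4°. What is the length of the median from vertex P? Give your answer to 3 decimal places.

Law of sines: sin R = PQ·sin Q/RP ≈ 0.57000.
Since RP ≥ PQ, only the acute value applies: ∠R ≈ 34.75°.
Then ∠P = 180° − ∠Q − ∠R ≈ 28.85°.
Law of sines gives QR = RP·sin P/sin Q ≈ 4.2072.
Median from P: ½√(2·RP² + 2·PQ² − QR²) ≈ 6.1987.

m_P ≈ 6.199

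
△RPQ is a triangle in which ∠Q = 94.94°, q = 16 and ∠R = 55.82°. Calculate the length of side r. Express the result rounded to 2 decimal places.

13.29

The third angle is ∠P = 180° − ∠Q − ∠R = 29.24°.
Law of sines: r = q·sin R/sin Q ≈ 13.286.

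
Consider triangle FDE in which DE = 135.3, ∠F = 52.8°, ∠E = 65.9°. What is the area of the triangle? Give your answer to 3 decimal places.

9200.838

The third angle is ∠D = 180° − ∠E − ∠F = 61.30°.
Law of sines: EF = DE·sin D/sin F ≈ 148.99.
Law of sines: FD = DE·sin E/sin F ≈ 155.06.
Area = ½·DE·EF·sin E ≈ 9200.8.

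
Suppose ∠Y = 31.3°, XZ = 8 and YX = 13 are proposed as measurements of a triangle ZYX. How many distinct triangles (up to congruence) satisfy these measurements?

YX·sin Y = 13·sin(31.3°) ≈ 6.754.
Since YX sin Y < XZ < YX (6.754 < 8 < 13), two triangles exist.

2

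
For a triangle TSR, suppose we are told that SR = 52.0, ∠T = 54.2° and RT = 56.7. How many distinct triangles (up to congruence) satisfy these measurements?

2

RT·sin T = 56.7·sin(54.2°) ≈ 45.99.
Since RT sin T < SR < RT (45.99 < 52.0 < 56.7), two triangles exist.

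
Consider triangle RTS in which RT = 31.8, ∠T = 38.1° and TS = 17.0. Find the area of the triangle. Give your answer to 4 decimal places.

Area = ½·RT·TS·sin T ≈ 166.78.

area ≈ 166.7848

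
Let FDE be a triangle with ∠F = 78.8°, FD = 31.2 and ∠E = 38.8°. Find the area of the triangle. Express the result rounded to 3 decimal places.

675.257

The third angle is ∠D = 180° − ∠E − ∠F = 62.40°.
Law of sines: DE = FD·sin F/sin E ≈ 48.844.
Law of sines: EF = FD·sin D/sin E ≈ 44.126.
Area = ½·FD·DE·sin D ≈ 675.26.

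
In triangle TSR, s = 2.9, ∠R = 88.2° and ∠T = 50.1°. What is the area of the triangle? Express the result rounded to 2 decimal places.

area ≈ 4.85

The third angle is ∠S = 180° − ∠R − ∠T = 41.70°.
Law of sines: t = s·sin T/sin S ≈ 3.3444.
Law of sines: r = s·sin R/sin S ≈ 4.3572.
Area = ½·s·t·sin R ≈ 4.8469.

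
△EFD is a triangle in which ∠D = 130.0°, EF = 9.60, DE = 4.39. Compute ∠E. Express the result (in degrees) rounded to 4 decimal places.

Law of sines: sin F = DE·sin D/EF ≈ 0.35031.
Since EF ≥ DE, only the acute value applies: ∠F ≈ 20.51°.
Then ∠E = 180° − ∠D − ∠F ≈ 29.49°.

29.4940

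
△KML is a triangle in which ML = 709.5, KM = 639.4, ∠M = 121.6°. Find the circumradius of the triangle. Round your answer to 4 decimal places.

691.5251

By the law of cosines, LK² = KM² + ML² − 2·KM·ML·cos M = 1.3876e+06, so LK ≈ 1178.
Area = ½·KM·ML·sin M ≈ 1.9319e+05.
Circumradius = LK/(2 sin M) ≈ 691.53.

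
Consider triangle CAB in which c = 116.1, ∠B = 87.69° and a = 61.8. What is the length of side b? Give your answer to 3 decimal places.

By the law of cosines, b² = c² + a² − 2·c·a·cos B = 16720, so b ≈ 129.31.

129.306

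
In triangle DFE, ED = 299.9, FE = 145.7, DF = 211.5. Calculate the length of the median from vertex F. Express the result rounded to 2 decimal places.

Median from F: ½√(2·DF² + 2·FE² − ED²) ≈ 102.45.

102.45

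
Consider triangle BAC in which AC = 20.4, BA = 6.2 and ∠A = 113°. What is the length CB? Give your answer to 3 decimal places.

23.525

By the law of cosines, CB² = BA² + AC² − 2·BA·AC·cos A = 553.44, so CB ≈ 23.525.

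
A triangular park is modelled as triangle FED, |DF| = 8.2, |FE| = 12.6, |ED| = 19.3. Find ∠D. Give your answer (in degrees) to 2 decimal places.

27.42

By the law of cosines, cos D = (|ED|² + |DF|² − |FE|²) / (2·|ED|·|DF|) ≈ 0.88768, so ∠D ≈ 27.42°.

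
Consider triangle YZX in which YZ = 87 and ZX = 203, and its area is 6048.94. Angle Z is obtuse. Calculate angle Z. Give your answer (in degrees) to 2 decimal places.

∠Z ≈ 136.76°

From area = ½·YZ·ZX·sin Z, we get sin Z = 2·area/(YZ·ZX) ≈ 0.68501.
Taking the obtuse solution, ∠Z ≈ 136.76°.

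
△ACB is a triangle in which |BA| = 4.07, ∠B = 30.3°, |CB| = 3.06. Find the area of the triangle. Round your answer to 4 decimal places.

Area = ½·|CB|·|BA|·sin B ≈ 3.1417.

3.1417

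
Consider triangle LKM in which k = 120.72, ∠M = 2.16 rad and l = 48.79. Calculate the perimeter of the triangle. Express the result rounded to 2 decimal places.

By the law of cosines, m² = l² + k² − 2·l·k·cos M = 23500, so m ≈ 153.3.
Semiperimeter s = (48.79+120.72+153.3)/2 = 161.4.
Perimeter = 48.79 + 120.72 + 153.3 = 322.81.

perimeter ≈ 322.81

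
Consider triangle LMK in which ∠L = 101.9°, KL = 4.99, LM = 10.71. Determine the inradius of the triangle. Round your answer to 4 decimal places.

By the law of cosines, MK² = KL² + LM² − 2·KL·LM·cos L = 161.64, so MK ≈ 12.714.
Area = ½·KL·LM·sin L ≈ 26.147.
Semiperimeter s = (12.714+4.99+10.71)/2 = 14.207.
Inradius = area/s = 26.147/14.207 ≈ 1.8404.

1.8404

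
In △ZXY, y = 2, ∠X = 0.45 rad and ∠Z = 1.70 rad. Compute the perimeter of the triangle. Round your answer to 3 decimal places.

The third angle is ∠Y = π − ∠Z − ∠X = 0.992 rad.
Law of sines: z = y·sin Z/sin Y ≈ 2.3699.
Law of sines: x = y·sin X/sin Y ≈ 1.0395.
Semiperimeter s = (2.3699+1.0395+2)/2 = 2.7047.
Perimeter = 2.3699 + 1.0395 + 2 = 5.4093.

5.409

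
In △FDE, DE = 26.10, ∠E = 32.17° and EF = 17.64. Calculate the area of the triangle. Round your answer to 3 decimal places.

122.567

Area = ½·DE·EF·sin E ≈ 122.57.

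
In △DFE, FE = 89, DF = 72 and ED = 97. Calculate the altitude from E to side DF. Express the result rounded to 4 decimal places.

h_E ≈ 85.2187

Semiperimeter s = (89 + 97 + 72)/2 = 129.
Heron's formula: area = √(129·40·32·57) ≈ 3067.9.
The altitude from E has length 2·area/DF ≈ 85.219.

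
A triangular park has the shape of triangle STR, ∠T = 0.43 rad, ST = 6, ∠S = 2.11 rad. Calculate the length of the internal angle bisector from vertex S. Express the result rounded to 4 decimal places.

The third angle is ∠R = π − ∠S − ∠T = 0.602 rad.
Law of sines: TR = ST·sin S/sin R ≈ 9.0974.
Law of sines: RS = ST·sin T/sin R ≈ 4.4195.
The bisector from S has length 2·RS·ST·cos(∠S/2)/(RS+ST) ≈ 2.5105.

2.5105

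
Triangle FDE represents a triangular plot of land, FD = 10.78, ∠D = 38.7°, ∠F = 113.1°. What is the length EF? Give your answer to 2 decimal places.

14.26

The third angle is ∠E = 180° − ∠F − ∠D = 28.20°.
Law of sines: EF = FD·sin D/sin E ≈ 14.263.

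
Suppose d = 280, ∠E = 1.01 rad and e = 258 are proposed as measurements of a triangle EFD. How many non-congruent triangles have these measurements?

2

d·sin E = 280·sin(1.01 rad) ≈ 237.1.
Since d sin E < e < d (237.1 < 258 < 280), two triangles exist.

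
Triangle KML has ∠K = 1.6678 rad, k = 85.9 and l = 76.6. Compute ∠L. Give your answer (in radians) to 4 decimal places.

∠L ≈ 1.0920 rad

Law of sines: sin L = l·sin K/k ≈ 0.88754.
Since k ≥ l, only the acute value applies: ∠L ≈ 1.0920 rad.
Then ∠M = π − ∠K − ∠L ≈ 0.3818 rad.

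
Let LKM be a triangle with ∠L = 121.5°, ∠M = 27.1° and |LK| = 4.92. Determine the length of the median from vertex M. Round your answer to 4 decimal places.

The third angle is ∠K = 180° − ∠M − ∠L = 31.40°.
Law of sines: |KM| = |LK|·sin L/sin M ≈ 9.2087.
Law of sines: |ML| = |LK|·sin K/sin M ≈ 5.627.
Median from M: ½√(2·|KM|² + 2·|ML|² − |LK|²) ≈ 7.2236.

7.2236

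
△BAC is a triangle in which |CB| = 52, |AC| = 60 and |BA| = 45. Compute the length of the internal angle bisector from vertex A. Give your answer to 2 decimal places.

t_A ≈ 45.14

By the law of cosines, cos A = (|BA|² + |AC|² − |CB|²) / (2·|BA|·|AC|) ≈ 0.54093, so ∠A ≈ 57.25°.
The bisector from A has length 2·|BA|·|AC|·cos(∠A/2)/(|BA|+|AC|) ≈ 45.142.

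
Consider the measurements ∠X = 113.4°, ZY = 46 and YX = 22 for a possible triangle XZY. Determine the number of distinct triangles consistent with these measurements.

YX·sin X = 22·sin(113.4°) ≈ 20.19.
Since ∠X is not acute, a triangle exists only if ZY > YX; here ZY > YX, so there is exactly one triangle.

1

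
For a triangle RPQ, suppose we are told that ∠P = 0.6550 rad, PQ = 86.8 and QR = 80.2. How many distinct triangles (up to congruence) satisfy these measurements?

PQ·sin P = 86.8·sin(0.6550 rad) ≈ 52.88.
Since PQ sin P < QR < PQ (52.88 < 80.2 < 86.8), two triangles exist.

2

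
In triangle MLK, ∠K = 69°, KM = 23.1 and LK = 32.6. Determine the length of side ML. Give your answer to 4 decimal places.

By the law of cosines, ML² = LK² + KM² − 2·LK·KM·cos K = 1056.6, so ML ≈ 32.506.

32.5058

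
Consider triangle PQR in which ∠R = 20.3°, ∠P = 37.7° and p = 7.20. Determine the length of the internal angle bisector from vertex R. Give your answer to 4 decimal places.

8.2358

The third angle is ∠Q = 180° − ∠R − ∠P = 122.00°.
Law of sines: q = p·sin Q/sin P ≈ 9.9848.
Law of sines: r = p·sin R/sin P ≈ 4.0848.
The bisector from R has length 2·p·q·cos(∠R/2)/(p+q) ≈ 8.2358.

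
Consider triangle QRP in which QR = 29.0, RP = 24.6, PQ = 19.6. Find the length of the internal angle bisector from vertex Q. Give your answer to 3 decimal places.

By the law of cosines, cos Q = (PQ² + QR² − RP²) / (2·PQ·QR) ≈ 0.54539, so ∠Q ≈ 56.95°.
The bisector from Q has length 2·PQ·QR·cos(∠Q/2)/(PQ+QR) ≈ 20.561.

t_Q ≈ 20.561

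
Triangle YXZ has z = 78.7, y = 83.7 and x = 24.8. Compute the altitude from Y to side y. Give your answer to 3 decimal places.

h_Y ≈ 23.289

Semiperimeter s = (83.7 + 24.8 + 78.7)/2 = 93.6.
Heron's formula: area = √(93.6·9.9·68.8·14.9) ≈ 974.64.
The altitude from Y has length 2·area/y ≈ 23.289.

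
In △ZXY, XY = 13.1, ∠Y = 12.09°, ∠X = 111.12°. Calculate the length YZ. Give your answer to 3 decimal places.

14.606

The third angle is ∠Z = 180° − ∠X − ∠Y = 56.79°.
Law of sines: YZ = XY·sin X/sin Z ≈ 14.606.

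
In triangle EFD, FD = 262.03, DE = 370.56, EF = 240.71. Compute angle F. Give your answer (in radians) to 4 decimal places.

∠F ≈ 1.6558 rad

By the law of cosines, cos F = (EF² + FD² − DE²) / (2·EF·FD) ≈ -0.08493, so ∠F ≈ 1.656 rad.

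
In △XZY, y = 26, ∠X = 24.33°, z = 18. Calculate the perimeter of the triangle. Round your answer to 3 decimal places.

perimeter ≈ 56.130

By the law of cosines, x² = z² + y² − 2·z·y·cos X = 147.13, so x ≈ 12.13.
Semiperimeter s = (12.13+18+26)/2 = 28.065.
Perimeter = 12.13 + 18 + 26 = 56.13.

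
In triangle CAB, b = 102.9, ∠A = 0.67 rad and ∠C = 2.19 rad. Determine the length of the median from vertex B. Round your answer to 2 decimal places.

The third angle is ∠B = π − ∠C − ∠A = 0.282 rad.
Law of sines: c = b·sin C/sin B ≈ 301.55.
Law of sines: a = b·sin A/sin B ≈ 229.95.
Median from B: ½√(2·c² + 2·a² − b²) ≈ 263.17.

263.17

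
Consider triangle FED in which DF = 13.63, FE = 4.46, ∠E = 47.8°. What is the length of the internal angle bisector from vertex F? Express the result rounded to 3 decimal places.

Law of sines: sin D = FE·sin E/DF ≈ 0.24241.
Since DF ≥ FE, only the acute value applies: ∠D ≈ 14.03°.
Then ∠F = 180° − ∠E − ∠D ≈ 118.17°.
Law of sines gives ED = DF·sin F/sin E ≈ 16.219.
The bisector from F has length 2·DF·FE·cos(∠F/2)/(DF+FE) ≈ 3.4529.

t_F ≈ 3.453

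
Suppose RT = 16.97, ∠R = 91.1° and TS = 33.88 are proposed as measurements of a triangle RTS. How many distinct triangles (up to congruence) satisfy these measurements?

RT·sin R = 16.97·sin(91.1°) ≈ 16.97.
Since ∠R is not acute, a triangle exists only if TS > RT; here TS > RT, so there is exactly one triangle.

1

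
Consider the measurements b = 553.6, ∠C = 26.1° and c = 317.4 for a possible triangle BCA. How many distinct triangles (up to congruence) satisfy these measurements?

2

b·sin C = 553.6·sin(26.1°) ≈ 243.6.
Since b sin C < c < b (243.6 < 317.4 < 553.6), two triangles exist.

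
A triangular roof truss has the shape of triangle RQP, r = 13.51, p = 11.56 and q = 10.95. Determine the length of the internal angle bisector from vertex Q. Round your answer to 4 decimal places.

t_Q ≈ 11.2419

By the law of cosines, cos Q = (p² + r² − q²) / (2·p·r) ≈ 0.62830, so ∠Q ≈ 51.07°.
The bisector from Q has length 2·p·r·cos(∠Q/2)/(p+r) ≈ 11.242.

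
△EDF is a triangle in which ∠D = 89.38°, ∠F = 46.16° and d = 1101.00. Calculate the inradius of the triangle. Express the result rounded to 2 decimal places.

229.69

The third angle is ∠E = 180° − ∠D − ∠F = 44.46°.
Law of sines: e = d·sin E/sin D ≈ 771.2.
Law of sines: f = d·sin F/sin D ≈ 794.17.
Area = ½·d·e·sin F ≈ 3.0621e+05.
Semiperimeter s = (771.2+1101+794.17)/2 = 1333.2.
Inradius = area/s = 3.0621e+05/1333.2 ≈ 229.69.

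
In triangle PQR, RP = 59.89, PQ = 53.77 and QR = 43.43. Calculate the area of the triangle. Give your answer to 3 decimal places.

Semiperimeter s = (43.43 + 59.89 + 53.77)/2 = 78.545.
Heron's formula: area = √(78.545·35.115·18.655·24.775) ≈ 1129.

area ≈ 1129.042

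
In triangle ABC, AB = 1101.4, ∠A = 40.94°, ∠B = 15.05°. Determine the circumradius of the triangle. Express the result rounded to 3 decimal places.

664.342

The third angle is ∠C = 180° − ∠A − ∠B = 124.01°.
Law of sines: BC = AB·sin A/sin C ≈ 870.65.
Law of sines: CA = AB·sin B/sin C ≈ 345.01.
Circumradius = AB/(2 sin C) ≈ 664.34.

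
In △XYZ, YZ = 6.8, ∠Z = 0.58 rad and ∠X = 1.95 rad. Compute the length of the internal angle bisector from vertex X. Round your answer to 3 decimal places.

2.304

The third angle is ∠Y = π − ∠Z − ∠X = 0.612 rad.
Law of sines: ZX = YZ·sin Y/sin X ≈ 4.2029.
Law of sines: XY = YZ·sin Z/sin X ≈ 4.0115.
The bisector from X has length 2·ZX·XY·cos(∠X/2)/(ZX+XY) ≈ 2.3036.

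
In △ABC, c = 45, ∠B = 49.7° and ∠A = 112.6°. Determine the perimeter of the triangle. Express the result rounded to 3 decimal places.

The third angle is ∠C = 180° − ∠A − ∠B = 17.70°.
Law of sines: a = c·sin A/sin C ≈ 136.64.
Law of sines: b = c·sin B/sin C ≈ 112.88.
Semiperimeter s = (136.64+112.88+45)/2 = 147.26.
Perimeter = 136.64 + 112.88 + 45 = 294.53.

perimeter ≈ 294.527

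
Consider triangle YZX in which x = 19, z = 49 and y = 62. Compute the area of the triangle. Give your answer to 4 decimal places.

Semiperimeter s = (62 + 49 + 19)/2 = 65.
Heron's formula: area = √(65·3·16·46) ≈ 378.84.

378.8403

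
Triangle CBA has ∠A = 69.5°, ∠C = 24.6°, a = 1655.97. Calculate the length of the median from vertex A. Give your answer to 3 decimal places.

m_A ≈ 1067.733

The third angle is ∠B = 180° − ∠A − ∠C = 85.90°.
Law of sines: c = a·sin C/sin A ≈ 735.95.
Law of sines: b = a·sin B/sin A ≈ 1763.4.
Median from A: ½√(2·c² + 2·b² − a²) ≈ 1067.7.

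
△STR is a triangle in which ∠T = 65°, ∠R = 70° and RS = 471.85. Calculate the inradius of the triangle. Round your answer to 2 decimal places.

The third angle is ∠S = 180° − ∠T − ∠R = 45.00°.
Law of sines: TR = RS·sin S/sin T ≈ 368.14.
Law of sines: ST = RS·sin R/sin T ≈ 489.23.
Area = ½·RS·TR·sin R ≈ 81616.
Semiperimeter s = (368.14+471.85+489.23)/2 = 664.61.
Inradius = area/s = 81616/664.61 ≈ 122.8.

122.80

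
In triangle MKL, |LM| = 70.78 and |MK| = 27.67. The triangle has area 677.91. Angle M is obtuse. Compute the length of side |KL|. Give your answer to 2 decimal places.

92.75

From area = ½·|LM|·|MK|·sin M, we get sin M = 2·area/(|LM|·|MK|) ≈ 0.69228.
Taking the obtuse solution, ∠M ≈ 136.19°.
Law of cosines then gives |KL| ≈ 92.747.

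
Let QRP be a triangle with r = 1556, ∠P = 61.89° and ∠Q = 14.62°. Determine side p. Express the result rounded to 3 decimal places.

The third angle is ∠R = 180° − ∠P − ∠Q = 103.49°.
Law of sines: p = r·sin P/sin R ≈ 1411.4.

1411.401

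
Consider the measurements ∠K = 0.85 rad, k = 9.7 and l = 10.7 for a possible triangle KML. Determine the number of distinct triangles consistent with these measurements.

2

l·sin K = 10.7·sin(0.85 rad) ≈ 8.039.
Since l sin K < k < l (8.039 < 9.7 < 10.7), two triangles exist.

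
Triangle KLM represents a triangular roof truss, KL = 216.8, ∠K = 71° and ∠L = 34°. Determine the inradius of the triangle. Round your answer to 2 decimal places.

46.40

The third angle is ∠M = 180° − ∠K − ∠L = 75.00°.
Law of sines: LM = KL·sin K/sin M ≈ 212.22.
Law of sines: MK = KL·sin L/sin M ≈ 125.51.
Area = ½·KL·LM·sin L ≈ 12864.
Semiperimeter s = (212.22+125.51+216.8)/2 = 277.26.
Inradius = area/s = 12864/277.26 ≈ 46.396.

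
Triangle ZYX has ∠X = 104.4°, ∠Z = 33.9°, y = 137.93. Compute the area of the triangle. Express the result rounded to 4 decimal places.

7724.8153

The third angle is ∠Y = 180° − ∠X − ∠Z = 41.70°.
Law of sines: z = y·sin Z/sin Y ≈ 115.64.
Law of sines: x = y·sin X/sin Y ≈ 200.83.
Area = ½·y·z·sin X ≈ 7724.8.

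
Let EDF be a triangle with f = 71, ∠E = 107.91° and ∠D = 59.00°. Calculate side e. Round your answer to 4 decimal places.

298.3001

The third angle is ∠F = 180° − ∠E − ∠D = 13.09°.
Law of sines: e = f·sin E/sin F ≈ 298.3.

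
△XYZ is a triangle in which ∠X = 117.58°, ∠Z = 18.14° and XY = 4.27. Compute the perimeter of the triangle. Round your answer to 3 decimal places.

26.002

The third angle is ∠Y = 180° − ∠Z − ∠X = 44.28°.
Law of sines: YZ = XY·sin X/sin Z ≈ 12.156.
Law of sines: ZX = XY·sin Y/sin Z ≈ 9.5753.
Semiperimeter s = (12.156+9.5753+4.27)/2 = 13.001.
Perimeter = 12.156 + 9.5753 + 4.27 = 26.002.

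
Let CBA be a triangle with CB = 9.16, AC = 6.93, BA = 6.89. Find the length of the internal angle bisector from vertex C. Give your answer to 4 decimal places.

t_C ≈ 7.1999

By the law of cosines, cos C = (AC² + CB² − BA²) / (2·AC·CB) ≈ 0.66525, so ∠C ≈ 48.30°.
The bisector from C has length 2·AC·CB·cos(∠C/2)/(AC+CB) ≈ 7.1999.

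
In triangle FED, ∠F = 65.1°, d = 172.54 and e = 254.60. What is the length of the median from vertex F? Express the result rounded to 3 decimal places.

181.371

By the law of cosines, f² = e² + d² − 2·e·d·cos F = 57600, so f ≈ 240.
Median from F: ½√(2·e² + 2·d² − f²) ≈ 181.37.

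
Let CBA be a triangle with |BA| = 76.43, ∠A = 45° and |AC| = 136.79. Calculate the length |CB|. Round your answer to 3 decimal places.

98.831

By the law of cosines, |CB|² = |BA|² + |AC|² − 2·|BA|·|AC|·cos A = 9767.6, so |CB| ≈ 98.831.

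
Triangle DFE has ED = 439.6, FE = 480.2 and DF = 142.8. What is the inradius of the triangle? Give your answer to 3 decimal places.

Semiperimeter s = (480.2 + 439.6 + 142.8)/2 = 531.3.
Heron's formula: area = √(531.3·51.1·91.7·388.5) ≈ 31100.
Inradius = area/s = 31100/531.3 ≈ 58.536.

r ≈ 58.536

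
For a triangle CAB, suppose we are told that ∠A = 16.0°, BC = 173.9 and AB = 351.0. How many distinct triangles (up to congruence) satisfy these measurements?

2

AB·sin A = 351.0·sin(16.0°) ≈ 96.75.
Since AB sin A < BC < AB (96.75 < 173.9 < 351.0), two triangles exist.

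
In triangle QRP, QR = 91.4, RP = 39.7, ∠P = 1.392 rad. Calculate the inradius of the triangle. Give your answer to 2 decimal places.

Law of sines: sin Q = RP·sin P/QR ≈ 0.42743.
Since QR ≥ RP, only the acute value applies: ∠Q ≈ 0.442 rad.
Then ∠R = π − ∠P − ∠Q ≈ 1.308 rad.
Law of sines gives PQ = QR·sin R/sin P ≈ 89.69.
Area = ½·QR·RP·sin R ≈ 1752.
Semiperimeter s = (39.7+89.69+91.4)/2 = 110.4.
Inradius = area/s = 1752/110.4 ≈ 15.87.

15.87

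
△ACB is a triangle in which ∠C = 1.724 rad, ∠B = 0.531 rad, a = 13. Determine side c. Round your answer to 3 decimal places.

The third angle is ∠A = π − ∠C − ∠B = 0.887 rad.
Law of sines: c = a·sin C/sin A ≈ 16.579.

16.579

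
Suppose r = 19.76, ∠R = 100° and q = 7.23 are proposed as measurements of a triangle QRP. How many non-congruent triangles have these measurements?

q·sin R = 7.23·sin(100°) ≈ 7.12.
Since ∠R is not acute, a triangle exists only if r > q; here r > q, so there is exactly one triangle.

1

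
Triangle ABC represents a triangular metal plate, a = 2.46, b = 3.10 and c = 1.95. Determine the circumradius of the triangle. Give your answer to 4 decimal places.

By the law of cosines, cos A = (b² + c² − a²) / (2·b·c) ≈ 0.60884, so ∠A ≈ 52.49°.
Circumradius = a/(2 sin A) ≈ 1.5505.

1.5505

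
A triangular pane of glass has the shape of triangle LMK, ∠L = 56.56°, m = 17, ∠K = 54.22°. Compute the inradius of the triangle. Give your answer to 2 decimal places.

The third angle is ∠M = 180° − ∠K − ∠L = 69.22°.
Law of sines: l = m·sin L/sin M ≈ 15.173.
Law of sines: k = m·sin K/sin M ≈ 14.751.
Area = ½·m·l·sin K ≈ 104.63.
Semiperimeter s = (15.173+17+14.751)/2 = 23.462.
Inradius = area/s = 104.63/23.462 ≈ 4.4595.

r ≈ 4.46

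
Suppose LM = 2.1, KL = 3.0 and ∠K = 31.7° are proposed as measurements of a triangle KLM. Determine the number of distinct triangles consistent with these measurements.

KL·sin K = 3.0·sin(31.7°) ≈ 1.576.
Since KL sin K < LM < KL (1.576 < 2.1 < 3.0), two triangles exist.

2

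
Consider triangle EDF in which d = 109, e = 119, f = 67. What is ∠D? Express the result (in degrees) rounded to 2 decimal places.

By the law of cosines, cos D = (f² + e² − d²) / (2·f·e) ≈ 0.42450, so ∠D ≈ 64.88°.

64.88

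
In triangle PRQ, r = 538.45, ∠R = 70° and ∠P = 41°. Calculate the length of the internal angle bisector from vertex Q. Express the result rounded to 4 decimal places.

The third angle is ∠Q = 180° − ∠P − ∠R = 69.00°.
Law of sines: p = r·sin P/sin R ≈ 375.93.
Law of sines: q = r·sin Q/sin R ≈ 534.95.
The bisector from Q has length 2·p·r·cos(∠Q/2)/(p+r) ≈ 364.88.

364.8772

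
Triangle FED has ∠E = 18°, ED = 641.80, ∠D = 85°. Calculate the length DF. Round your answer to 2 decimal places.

The third angle is ∠F = 180° − ∠E − ∠D = 77.00°.
Law of sines: DF = ED·sin E/sin F ≈ 203.54.

203.54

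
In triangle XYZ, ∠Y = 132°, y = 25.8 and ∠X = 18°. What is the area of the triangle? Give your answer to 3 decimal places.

area ≈ 69.197

The third angle is ∠Z = 180° − ∠X − ∠Y = 30.00°.
Law of sines: x = y·sin X/sin Y ≈ 10.728.
Law of sines: z = y·sin Z/sin Y ≈ 17.359.
Area = ½·y·x·sin Z ≈ 69.197.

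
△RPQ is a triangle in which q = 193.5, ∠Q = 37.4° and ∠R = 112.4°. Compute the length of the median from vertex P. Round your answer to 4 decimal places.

m_P ≈ 235.9645

The third angle is ∠P = 180° − ∠Q − ∠R = 30.20°.
Law of sines: r = q·sin R/sin Q ≈ 294.55.
Law of sines: p = q·sin P/sin Q ≈ 160.25.
Median from P: ½√(2·q² + 2·r² − p²) ≈ 235.96.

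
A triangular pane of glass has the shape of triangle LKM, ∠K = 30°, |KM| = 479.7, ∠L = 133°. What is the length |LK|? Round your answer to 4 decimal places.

The third angle is ∠M = 180° − ∠L − ∠K = 17.00°.
Law of sines: |LK| = |KM|·sin M/sin L ≈ 191.77.

191.7686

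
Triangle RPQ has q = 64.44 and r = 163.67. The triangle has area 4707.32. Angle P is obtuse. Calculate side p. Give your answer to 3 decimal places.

From area = ½·q·r·sin P, we get sin P = 2·area/(q·r) ≈ 0.89265.
Taking the obtuse solution, ∠P ≈ 116.79°.
Law of cosines then gives p ≈ 201.12.

201.118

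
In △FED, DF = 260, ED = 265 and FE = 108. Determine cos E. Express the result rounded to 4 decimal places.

By the law of cosines, cos E = (FE² + ED² − DF²) / (2·FE·ED) ≈ 0.24963, so ∠E ≈ 75.54°.

0.2496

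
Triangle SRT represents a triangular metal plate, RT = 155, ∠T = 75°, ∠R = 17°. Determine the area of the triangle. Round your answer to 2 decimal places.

area ≈ 3394.51

The third angle is ∠S = 180° − ∠R − ∠T = 88.00°.
Law of sines: TS = RT·sin R/sin S ≈ 45.345.
Law of sines: SR = RT·sin T/sin S ≈ 149.81.
Area = ½·RT·TS·sin T ≈ 3394.5.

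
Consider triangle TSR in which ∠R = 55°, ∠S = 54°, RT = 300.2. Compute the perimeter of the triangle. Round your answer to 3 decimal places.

The third angle is ∠T = 180° − ∠S − ∠R = 71.00°.
Law of sines: SR = RT·sin T/sin S ≈ 350.85.
Law of sines: TS = RT·sin R/sin S ≈ 303.96.
Semiperimeter s = (350.85+300.2+303.96)/2 = 477.51.
Perimeter = 350.85 + 300.2 + 303.96 = 955.01.

955.012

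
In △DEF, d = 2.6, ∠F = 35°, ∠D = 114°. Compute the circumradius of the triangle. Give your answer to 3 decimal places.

The third angle is ∠E = 180° − ∠F − ∠D = 31.00°.
Law of sines: e = d·sin E/sin D ≈ 1.4658.
Law of sines: f = d·sin F/sin D ≈ 1.6324.
Circumradius = d/(2 sin D) ≈ 1.423.

R ≈ 1.423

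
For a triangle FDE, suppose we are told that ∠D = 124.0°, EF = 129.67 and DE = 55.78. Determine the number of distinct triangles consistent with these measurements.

DE·sin D = 55.78·sin(124.0°) ≈ 46.24.
Since ∠D is not acute, a triangle exists only if EF > DE; here EF > DE, so there is exactly one triangle.

1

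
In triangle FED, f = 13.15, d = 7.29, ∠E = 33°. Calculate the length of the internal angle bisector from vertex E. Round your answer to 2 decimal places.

By the law of cosines, e² = d² + f² − 2·d·f·cos E = 65.271, so e ≈ 8.079.
The bisector from E has length 2·d·f·cos(∠E/2)/(d+f) ≈ 8.9937.

t_E ≈ 8.99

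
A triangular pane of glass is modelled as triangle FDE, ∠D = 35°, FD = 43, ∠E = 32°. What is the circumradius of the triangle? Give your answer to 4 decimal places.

The third angle is ∠F = 180° − ∠D − ∠E = 113.00°.
Law of sines: DE = FD·sin F/sin E ≈ 74.694.
Law of sines: EF = FD·sin D/sin E ≈ 46.543.
Circumradius = FD/(2 sin E) ≈ 40.572.

40.5722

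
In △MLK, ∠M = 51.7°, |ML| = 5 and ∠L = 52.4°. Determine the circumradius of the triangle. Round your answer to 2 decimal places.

R ≈ 2.58

The third angle is ∠K = 180° − ∠M − ∠L = 75.90°.
Law of sines: |LK| = |ML|·sin M/sin K ≈ 4.0458.
Law of sines: |KM| = |ML|·sin L/sin K ≈ 4.0845.
Circumradius = |ML|/(2 sin K) ≈ 2.5777.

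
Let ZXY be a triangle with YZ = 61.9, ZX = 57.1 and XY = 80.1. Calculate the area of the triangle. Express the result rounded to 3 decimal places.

1759.146

Semiperimeter s = (80.1 + 61.9 + 57.1)/2 = 99.55.
Heron's formula: area = √(99.55·19.45·37.65·42.45) ≈ 1759.1.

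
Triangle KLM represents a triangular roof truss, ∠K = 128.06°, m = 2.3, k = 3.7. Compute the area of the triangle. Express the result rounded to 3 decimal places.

1.638

Law of sines: sin M = m·sin K/k ≈ 0.48944.
Since k ≥ m, only the acute value applies: ∠M ≈ 29.30°.
Then ∠L = 180° − ∠K − ∠M ≈ 22.64°.
Law of sines gives l = k·sin L/sin K ≈ 1.8086.
Area = ½·k·m·sin L ≈ 1.6376.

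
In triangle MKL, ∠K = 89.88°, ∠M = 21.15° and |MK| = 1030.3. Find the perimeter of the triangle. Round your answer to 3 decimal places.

The third angle is ∠L = 180° − ∠M − ∠K = 68.97°.
Law of sines: |KL| = |MK|·sin M/sin L ≈ 398.27.
Law of sines: |LM| = |MK|·sin K/sin L ≈ 1103.8.
Semiperimeter s = (398.27+1103.8+1030.3)/2 = 1266.2.
Perimeter = 398.27 + 1103.8 + 1030.3 = 2532.4.

2532.391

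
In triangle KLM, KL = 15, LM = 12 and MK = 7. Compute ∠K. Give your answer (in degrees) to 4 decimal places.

By the law of cosines, cos K = (MK² + KL² − LM²) / (2·MK·KL) ≈ 0.61905, so ∠K ≈ 51.75°.

51.7534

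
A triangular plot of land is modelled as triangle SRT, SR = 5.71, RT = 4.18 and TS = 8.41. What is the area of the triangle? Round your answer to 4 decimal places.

area ≈ 10.7593

Semiperimeter s = (4.18 + 8.41 + 5.71)/2 = 9.15.
Heron's formula: area = √(9.15·4.97·0.74·3.44) ≈ 10.759.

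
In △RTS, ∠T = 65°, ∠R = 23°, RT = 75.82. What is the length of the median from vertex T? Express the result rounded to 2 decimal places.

The third angle is ∠S = 180° − ∠R − ∠T = 92.00°.
Law of sines: TS = RT·sin R/sin S ≈ 29.643.
Law of sines: SR = RT·sin T/sin S ≈ 68.758.
Median from T: ½√(2·RT² + 2·TS² − SR²) ≈ 46.171.

46.17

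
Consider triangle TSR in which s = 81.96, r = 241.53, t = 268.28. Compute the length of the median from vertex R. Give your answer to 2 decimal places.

m_R ≈ 157.36

Median from R: ½√(2·t² + 2·s² − r²) ≈ 157.36.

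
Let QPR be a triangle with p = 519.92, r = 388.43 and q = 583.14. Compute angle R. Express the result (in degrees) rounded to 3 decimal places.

By the law of cosines, cos R = (q² + p² − r²) / (2·q·p) ≈ 0.75777, so ∠R ≈ 40.73°.

∠R ≈ 40.732°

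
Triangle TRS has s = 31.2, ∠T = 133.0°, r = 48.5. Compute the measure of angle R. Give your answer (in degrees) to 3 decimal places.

By the law of cosines, t² = r² + s² − 2·r·s·cos T = 5389.7, so t ≈ 73.415.
Law of cosines again: cos R = (s² + t² − r²)/(2·s·t) ≈ 0.87553, so ∠R ≈ 28.89°.

28.892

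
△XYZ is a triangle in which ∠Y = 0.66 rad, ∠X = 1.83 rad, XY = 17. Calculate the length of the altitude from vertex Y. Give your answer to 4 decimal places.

The third angle is ∠Z = π − ∠X − ∠Y = 0.652 rad.
Law of sines: YZ = XY·sin X/sin Z ≈ 27.095.
Law of sines: ZX = XY·sin Y/sin Z ≈ 17.187.
Area = ½·XY·YZ·sin Y ≈ 141.21.
The altitude from Y has length 2·area/ZX ≈ 16.432.

h_Y ≈ 16.4321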